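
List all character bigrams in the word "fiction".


Word: "fiction" (length 7)
Number of bigrams = 7 - 2 + 1 = 6
  Position 0: "fi"
  Position 1: "ic"
  Position 2: "ct"
  Position 3: "ti"
  Position 4: "io"
  Position 5: "on"
Bigrams = "fi", "ic", "ct", "ti", "io", "on"


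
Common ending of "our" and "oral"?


Word 1: "our"
Word 2: "oral"
Comparing from end:
  Pos -1: 'r' != 'l' (stop)
LCS = "" (length 0)


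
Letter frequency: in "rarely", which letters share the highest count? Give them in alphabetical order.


Word: "rarely"
Letter counts:
  'a': 1
  'e': 1
  'l': 1
  'r': 2
  'y': 1
Maximum count = 2
Most frequent = 'r' (2 times each)


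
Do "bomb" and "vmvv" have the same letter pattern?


Pattern of "bomb": [0, 1, 2, 0]
Pattern of "vmvv": [0, 1, 0, 0]
Patterns do not match
Same pattern = No


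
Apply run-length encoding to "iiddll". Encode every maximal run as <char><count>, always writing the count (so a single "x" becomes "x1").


String: "iiddll"
Scanning for consecutive runs:
  'i' x 2
  'd' x 2
  'l' x 2
RLE = "i2d2l2"


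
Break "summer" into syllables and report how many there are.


Word: "summer"
Syllable breakdown: sum · mer
Counting: 2 parts
= 2 syllables


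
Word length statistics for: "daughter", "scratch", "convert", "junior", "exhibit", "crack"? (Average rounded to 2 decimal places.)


Lengths: "daughter"=8, "scratch"=7, "convert"=7, "junior"=6, "exhibit"=7, "crack"=5
Sum = 40, Count = 6
Average = 40/6 = 6.67
= avg=6.67, min=5, max=8


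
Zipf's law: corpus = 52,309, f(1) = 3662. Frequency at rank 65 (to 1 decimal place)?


Zipf's law: f(r) = f(1) / r
f(1) = 3662
f(65) = 3662 / 65
= 56.3 occurrences


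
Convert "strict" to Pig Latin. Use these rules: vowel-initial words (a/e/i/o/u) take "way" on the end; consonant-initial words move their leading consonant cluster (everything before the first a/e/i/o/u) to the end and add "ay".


Word: "strict"
Starts with consonant(s) → move to end, add 'ay'
Consonant cluster: "str"
Pig Latin = "ictstray"


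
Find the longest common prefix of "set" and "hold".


Word 1: "set"
Word 2: "hold"
Comparing from start:
  Pos 0: 's' != 'h' (stop)
LCP = "" (length 0)


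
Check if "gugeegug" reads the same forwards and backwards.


Word: "gugeegug"
Reversed: "gugeegug"
Forward == Backward? gugeegug == gugeegug
Palindrome = Yes


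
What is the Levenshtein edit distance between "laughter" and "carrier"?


Word 1: "laughter" (length 8)
Word 2: "carrier" (length 7)
One optimal edit sequence (insert/delete/substitute each cost 1):
  1. substitute 'l' -> 'c'  (+1)
  2. keep 'a'
  3. delete 'u'  (+1)
  4. substitute 'g' -> 'r'  (+1)
  5. substitute 'h' -> 'r'  (+1)
  6. substitute 't' -> 'i'  (+1)
  7. keep 'e'
  8. keep 'r'
Total edit operations: 5
Edit distance = 5


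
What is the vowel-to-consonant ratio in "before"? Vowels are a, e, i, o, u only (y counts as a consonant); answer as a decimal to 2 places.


Word: "before"
Vowels (a,e,i,o,u): 3
Consonants: 3
Ratio = 3/3
= 1.00


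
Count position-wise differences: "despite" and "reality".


Comparing character by character (same length = 7):
  Pos 0: 'd' vs 'r' !=
  Pos 1: 'e' vs 'e' =
  Pos 2: 's' vs 'a' !=
  Pos 3: 'p' vs 'l' !=
  Pos 4: 'i' vs 'i' =
  Pos 5: 't' vs 't' =
  Pos 6: 'e' vs 'y' !=
Hamming distance = 4


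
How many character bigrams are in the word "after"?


Word: "after" (length 5)
Number of 2-grams = length - 2 + 1 = 5 - 2 + 1
= 4


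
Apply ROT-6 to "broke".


Word: "broke"
Shift: 6
Each letter → (letter + shift) mod 26:
  'b' (1) + 6 = 7 → 'h'
  'r' (17) + 6 = 23 → 'x'
  'o' (14) + 6 = 20 → 'u'
  'k' (10) + 6 = 16 → 'q'
  'e' (4) + 6 = 10 → 'k'
Result = "hxuqk"


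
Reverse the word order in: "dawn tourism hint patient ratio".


Original: "dawn tourism hint patient ratio"
Words (1..n): dawn | tourism | hint | patient | ratio
Reversed (n..1): ratio | patient | hint | tourism | dawn
Result = "ratio patient hint tourism dawn"


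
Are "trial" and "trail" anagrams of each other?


Word 1: "trial" → sorted: ailrt
Word 2: "trail" → sorted: ailrt
Same letters? ailrt == ailrt
Anagram = Yes


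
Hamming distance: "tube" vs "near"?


Comparing character by character (same length = 4):
  Pos 0: 't' vs 'n' !=
  Pos 1: 'u' vs 'e' !=
  Pos 2: 'b' vs 'a' !=
  Pos 3: 'e' vs 'r' !=
Hamming distance = 4


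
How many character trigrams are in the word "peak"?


Word: "peak" (length 4)
Number of 3-grams = length - 3 + 1 = 4 - 3 + 1
= 2


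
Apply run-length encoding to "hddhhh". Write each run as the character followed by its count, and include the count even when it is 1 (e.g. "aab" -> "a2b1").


String: "hddhhh"
Scanning for consecutive runs:
  'h' x 1
  'd' x 2
  'h' x 3
RLE = "h1d2h3"


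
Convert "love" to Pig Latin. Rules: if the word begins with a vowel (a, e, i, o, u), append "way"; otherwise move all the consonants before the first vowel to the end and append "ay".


Word: "love"
Starts with consonant(s) → move to end, add 'ay'
Consonant cluster: "l"
Pig Latin = "ovelay"


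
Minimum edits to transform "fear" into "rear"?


Word 1: "fear" (length 4)
Word 2: "rear" (length 4)
One optimal edit sequence (insert/delete/substitute each cost 1):
  1. substitute 'f' -> 'r'  (+1)
  2. keep 'e'
  3. keep 'a'
  4. keep 'r'
Total edit operations: 1
Edit distance = 1


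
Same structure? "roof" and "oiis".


Pattern of "roof": [0, 1, 1, 2]
Pattern of "oiis": [0, 1, 1, 2]
Patterns match
Same pattern = Yes


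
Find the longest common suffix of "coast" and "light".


Word 1: "coast"
Word 2: "light"
Comparing from end:
  Pos -1: 't' == 't'
  Pos -2: 's' != 'h' (stop)
LCS = "t" (length 1)


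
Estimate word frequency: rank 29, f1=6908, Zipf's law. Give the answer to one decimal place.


Zipf's law: f(r) = f(1) / r
f(1) = 6908
f(29) = 6908 / 29
= 238.2 occurrences


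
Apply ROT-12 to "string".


Word: "string"
Shift: 12
Each letter → (letter + shift) mod 26:
  's' (18) + 12 = 4 → 'e'
  't' (19) + 12 = 5 → 'f'
  'r' (17) + 12 = 3 → 'd'
  'i' (8) + 12 = 20 → 'u'
  'n' (13) + 12 = 25 → 'z'
  'g' (6) + 12 = 18 → 's'
Result = "efduzs"


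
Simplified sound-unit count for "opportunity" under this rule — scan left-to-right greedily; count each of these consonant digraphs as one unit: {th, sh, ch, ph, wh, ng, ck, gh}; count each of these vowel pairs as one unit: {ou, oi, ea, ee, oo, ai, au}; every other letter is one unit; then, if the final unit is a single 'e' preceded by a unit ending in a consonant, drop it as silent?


Word: "opportunity" (11 letters)
Left-to-right scan:
  1. 'o' (letter)
  2. 'p' (letter)
  3. 'p' (letter)
  4. 'o' (letter)
  5. 'r' (letter)
  6. 't' (letter)
  7. 'u' (letter)
  8. 'n' (letter)
  9. 'i' (letter)
  10. 't' (letter)
  11. 'y' (letter)
Units from scan: 11
Sound units = 11 units


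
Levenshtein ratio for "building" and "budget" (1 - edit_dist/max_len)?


Word 1: "building" (length 8)
Word 2: "budget" (length 6)
One optimal edit sequence:
  1. keep 'b'
  2. keep 'u'
  3. delete 'i'  (+1)
  4. delete 'l'  (+1)
  5. keep 'd'
  6. substitute 'i' -> 'g'  (+1)
  7. substitute 'n' -> 'e'  (+1)
  8. substitute 'g' -> 't'  (+1)
Edit distance = 5
Max length = max(8, 6) = 8
Similarity = 1 - 5/8
= 0.3750


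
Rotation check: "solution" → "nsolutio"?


Word: "solution", Candidate: "nsolutio"
Method: check if candidate is substring of word+word
"solutionsolution" contains "nsolutio"? Yes
Is rotation = Yes


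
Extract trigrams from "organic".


Word: "organic" (length 7)
Number of trigrams = 7 - 3 + 1 = 5
  Position 0: "org"
  Position 1: "rga"
  Position 2: "gan"
  Position 3: "ani"
  Position 4: "nic"
Trigrams = "org", "rga", "gan", "ani", "nic"


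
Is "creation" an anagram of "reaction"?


Word 1: "reaction" → sorted: aceinort
Word 2: "creation" → sorted: aceinort
Same letters? aceinort == aceinort
Anagram = Yes


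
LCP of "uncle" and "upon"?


Word 1: "uncle"
Word 2: "upon"
Comparing from start:
  Pos 0: 'u' == 'u'
  Pos 1: 'n' != 'p' (stop)
LCP = "u" (length 1)


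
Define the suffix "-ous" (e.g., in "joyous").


Suffix: -ous
Example: joyous = joy + -ous
Meaning = having quality of


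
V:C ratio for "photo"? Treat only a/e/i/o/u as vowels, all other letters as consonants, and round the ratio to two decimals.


Word: "photo"
Vowels (a,e,i,o,u): 2
Consonants: 3
Ratio = 2/3
= 0.67


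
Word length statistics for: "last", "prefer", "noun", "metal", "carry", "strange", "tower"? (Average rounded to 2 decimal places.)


Lengths: "last"=4, "prefer"=6, "noun"=4, "metal"=5, "carry"=5, "strange"=7, "tower"=5
Sum = 36, Count = 7
Average = 36/7 = 5.14
= avg=5.14, min=4, max=7


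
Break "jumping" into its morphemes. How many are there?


Word: "jumping"
Morphemes: jump | -ing
Each morpheme carries meaning
= 2 morphemes


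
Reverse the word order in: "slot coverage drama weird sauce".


Original: "slot coverage drama weird sauce"
Words (1..n): slot | coverage | drama | weird | sauce
Reversed (n..1): sauce | weird | drama | coverage | slot
Result = "sauce weird drama coverage slot"


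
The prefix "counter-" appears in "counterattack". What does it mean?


Prefix: counter-
Example: counterattack (counter- + attack)
Meaning = against / opposite


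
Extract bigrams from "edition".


Word: "edition" (length 7)
Number of bigrams = 7 - 2 + 1 = 6
  Position 0: "ed"
  Position 1: "di"
  Position 2: "it"
  Position 3: "ti"
  Position 4: "io"
  Position 5: "on"
Bigrams = "ed", "di", "it", "ti", "io", "on"


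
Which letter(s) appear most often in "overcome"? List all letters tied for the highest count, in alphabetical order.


Word: "overcome"
Letter counts:
  'c': 1
  'e': 2
  'm': 1
  'o': 2
  'r': 1
  'v': 1
Maximum count = 2
Most frequent = 'e', 'o' (2 times each)


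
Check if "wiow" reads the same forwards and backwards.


Word: "wiow"
Reversed: "woiw"
Forward == Backward? wiow != woiw
Palindrome = No


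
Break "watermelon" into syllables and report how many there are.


Word: "watermelon"
Syllable breakdown: wa | ter | mel | on
Counting: 4 parts
= 4 syllables


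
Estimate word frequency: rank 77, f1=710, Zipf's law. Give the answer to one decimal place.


Zipf's law: f(r) = f(1) / r
f(1) = 710
f(77) = 710 / 77
= 9.2 occurrences


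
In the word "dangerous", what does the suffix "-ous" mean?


Suffix: -ous
Example: dangerous = danger + -ous
Meaning = having quality of


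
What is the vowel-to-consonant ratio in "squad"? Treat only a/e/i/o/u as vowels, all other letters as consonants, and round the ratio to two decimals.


Word: "squad"
Vowels (a,e,i,o,u): 2
Consonants: 3
Ratio = 2/3
= 0.67


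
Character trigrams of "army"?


Word: "army" (length 4)
Number of trigrams = 4 - 3 + 1 = 2
  Position 0: "arm"
  Position 1: "rmy"
Trigrams = "arm", "rmy"


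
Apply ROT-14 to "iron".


Word: "iron"
Shift: 14
Each letter → (letter + shift) mod 26:
  'i' (8) + 14 = 22 → 'w'
  'r' (17) + 14 = 5 → 'f'
  'o' (14) + 14 = 2 → 'c'
  'n' (13) + 14 = 1 → 'b'
Result = "wfcb"


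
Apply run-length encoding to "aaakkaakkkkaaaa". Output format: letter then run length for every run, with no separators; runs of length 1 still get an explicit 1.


String: "aaakkaakkkkaaaa"
Scanning for consecutive runs:
  'a' x 3
  'k' x 2
  'a' x 2
  'k' x 4
  'a' x 4
RLE = "a3k2a2k4a4"


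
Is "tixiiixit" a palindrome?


Word: "tixiiixit"
Reversed: "tixiiixit"
Forward == Backward? tixiiixit == tixiiixit
Palindrome = Yes


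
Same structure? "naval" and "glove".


Pattern of "naval": [0, 1, 2, 1, 3]
Pattern of "glove": [0, 1, 2, 3, 4]
Patterns do not match
Same pattern = No


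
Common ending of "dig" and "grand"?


Word 1: "dig"
Word 2: "grand"
Comparing from end:
  Pos -1: 'g' != 'd' (stop)
LCS = "" (length 0)


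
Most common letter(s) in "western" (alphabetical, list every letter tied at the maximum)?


Word: "western"
Letter counts:
  'e': 2
  'n': 1
  'r': 1
  's': 1
  't': 1
  'w': 1
Maximum count = 2
Most frequent = 'e' (2 times each)


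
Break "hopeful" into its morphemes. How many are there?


Word: "hopeful"
Morphemes: hope / -ful
Each morpheme carries meaning
= 2 morphemes


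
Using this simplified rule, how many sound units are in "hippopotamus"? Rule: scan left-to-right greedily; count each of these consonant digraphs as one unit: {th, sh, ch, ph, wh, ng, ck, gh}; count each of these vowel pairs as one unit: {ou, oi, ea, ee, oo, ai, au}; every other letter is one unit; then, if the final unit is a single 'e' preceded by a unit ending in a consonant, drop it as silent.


Word: "hippopotamus" (12 letters)
Left-to-right scan:
  [1] 'h' (letter)
  [2] 'i' (letter)
  [3] 'p' (letter)
  [4] 'p' (letter)
  [5] 'o' (letter)
  [6] 'p' (letter)
  [7] 'o' (letter)
  [8] 't' (letter)
  [9] 'a' (letter)
  [10] 'm' (letter)
  [11] 'u' (letter)
  [12] 's' (letter)
Units from scan: 12
Sound units = 12 units


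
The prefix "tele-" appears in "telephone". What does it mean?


Prefix: tele-
As in: telephone -> tele- + phone
Meaning = distant


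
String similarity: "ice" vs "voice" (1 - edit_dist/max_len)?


Word 1: "ice" (length 3)
Word 2: "voice" (length 5)
One optimal edit sequence:
  1. insert 'v'  (+1)
  2. insert 'o'  (+1)
  3. keep 'i'
  4. keep 'c'
  5. keep 'e'
Edit distance = 2
Max length = max(3, 5) = 5
Similarity = 1 - 2/5
= 0.6000


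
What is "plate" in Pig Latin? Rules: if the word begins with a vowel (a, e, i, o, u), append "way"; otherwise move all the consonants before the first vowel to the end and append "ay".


Word: "plate"
Starts with consonant(s) → move to end, add 'ay'
Consonant cluster: "pl"
Pig Latin = "ateplay"


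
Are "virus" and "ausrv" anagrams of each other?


Word 1: "virus" → sorted: irsuv
Word 2: "ausrv" → sorted: arsuv
Same letters? irsuv != arsuv
Anagram = No


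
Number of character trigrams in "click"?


Word: "click" (length 5)
Number of 3-grams = length - 3 + 1 = 5 - 3 + 1
= 3


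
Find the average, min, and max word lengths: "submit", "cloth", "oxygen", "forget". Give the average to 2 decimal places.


Lengths: "submit"=6, "cloth"=5, "oxygen"=6, "forget"=6
Sum = 23, Count = 4
Average = 23/4 = 5.75
= avg=5.75, min=5, max=6


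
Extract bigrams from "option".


Word: "option" (length 6)
Number of bigrams = 6 - 2 + 1 = 5
  Position 0: "op"
  Position 1: "pt"
  Position 2: "ti"
  Position 3: "io"
  Position 4: "on"
Bigrams = "op", "pt", "ti", "io", "on"


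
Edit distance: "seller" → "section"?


Word 1: "seller" (length 6)
Word 2: "section" (length 7)
One optimal edit sequence (insert/delete/substitute each cost 1):
  1. keep 's'
  2. keep 'e'
  3. insert 'c'  (+1)
  4. substitute 'l' -> 't'  (+1)
  5. substitute 'l' -> 'i'  (+1)
  6. substitute 'e' -> 'o'  (+1)
  7. substitute 'r' -> 'n'  (+1)
Total edit operations: 5
Edit distance = 5


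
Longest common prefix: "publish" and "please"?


Word 1: "publish"
Word 2: "please"
Comparing from start:
  Pos 0: 'p' == 'p'
  Pos 1: 'u' != 'l' (stop)
LCP = "p" (length 1)


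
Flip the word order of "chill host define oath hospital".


Original: "chill host define oath hospital"
Words (1..n): chill | host | define | oath | hospital
Reversed (n..1): hospital | oath | define | host | chill
Result = "hospital oath define host chill"


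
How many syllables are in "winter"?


Word: "winter"
Syllable breakdown: win-ter
Counting: 2 parts
= 2 syllables


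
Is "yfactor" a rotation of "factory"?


Word: "factory", Candidate: "yfactor"
Method: check if candidate is substring of word+word
"factoryfactory" contains "yfactor"? Yes
Is rotation = Yes


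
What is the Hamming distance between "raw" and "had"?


Comparing character by character (same length = 3):
  Pos 0: 'r' vs 'h' !=
  Pos 1: 'a' vs 'a' =
  Pos 2: 'w' vs 'd' !=
Hamming distance = 2


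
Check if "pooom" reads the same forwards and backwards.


Word: "pooom"
Reversed: "mooop"
Forward == Backward? pooom != mooop
Palindrome = No


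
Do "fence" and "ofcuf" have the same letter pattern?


Pattern of "fence": [0, 1, 2, 3, 1]
Pattern of "ofcuf": [0, 1, 2, 3, 1]
Patterns match
Same pattern = Yes


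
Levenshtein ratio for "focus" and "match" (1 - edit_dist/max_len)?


Word 1: "focus" (length 5)
Word 2: "match" (length 5)
One optimal edit sequence:
  1. substitute 'f' -> 'm'  (+1)
  2. substitute 'o' -> 'a'  (+1)
  3. substitute 'c' -> 't'  (+1)
  4. substitute 'u' -> 'c'  (+1)
  5. substitute 's' -> 'h'  (+1)
Edit distance = 5
Max length = max(5, 5) = 5
Similarity = 1 - 5/5
= 0.0000


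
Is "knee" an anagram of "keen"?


Word 1: "keen" → sorted: eekn
Word 2: "knee" → sorted: eekn
Same letters? eekn == eekn
Anagram = Yes


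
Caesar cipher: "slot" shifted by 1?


Word: "slot"
Shift: 1
Each letter → (letter + shift) mod 26:
  's' (18) + 1 = 19 → 't'
  'l' (11) + 1 = 12 → 'm'
  'o' (14) + 1 = 15 → 'p'
  't' (19) + 1 = 20 → 'u'
Result = "tmpu"


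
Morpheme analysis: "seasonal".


Word: "seasonal"
Morphemes: season | -al
Each morpheme carries meaning
= 2 morphemes


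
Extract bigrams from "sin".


Word: "sin" (length 3)
Number of bigrams = 3 - 2 + 1 = 2
  Position 0: "si"
  Position 1: "in"
Bigrams = "si", "in"


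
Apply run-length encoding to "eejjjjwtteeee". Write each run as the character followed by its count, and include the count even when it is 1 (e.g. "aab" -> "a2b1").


String: "eejjjjwtteeee"
Scanning for consecutive runs:
  'e' x 2
  'j' x 4
  'w' x 1
  't' x 2
  'e' x 4
RLE = "e2j4w1t2e4"


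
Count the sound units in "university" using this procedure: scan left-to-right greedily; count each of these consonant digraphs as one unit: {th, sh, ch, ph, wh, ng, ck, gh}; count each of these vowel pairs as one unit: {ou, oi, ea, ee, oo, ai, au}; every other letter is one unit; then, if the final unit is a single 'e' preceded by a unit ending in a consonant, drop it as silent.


Word: "university" (10 letters)
Left-to-right scan:
  1. 'u' (letter)
  2. 'n' (letter)
  3. 'i' (letter)
  4. 'v' (letter)
  5. 'e' (letter)
  6. 'r' (letter)
  7. 's' (letter)
  8. 'i' (letter)
  9. 't' (letter)
  10. 'y' (letter)
Units from scan: 10
Sound units = 10 units


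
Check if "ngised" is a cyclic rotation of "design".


Word: "design", Candidate: "ngised"
Method: check if candidate is substring of word+word
"designdesign" contains "ngised"? No
Is rotation = No


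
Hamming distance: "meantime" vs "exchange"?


Comparing character by character (same length = 8):
  Pos 0: 'm' vs 'e' !=
  Pos 1: 'e' vs 'x' !=
  Pos 2: 'a' vs 'c' !=
  Pos 3: 'n' vs 'h' !=
  Pos 4: 't' vs 'a' !=
  Pos 5: 'i' vs 'n' !=
  Pos 6: 'm' vs 'g' !=
  Pos 7: 'e' vs 'e' =
Hamming distance = 7


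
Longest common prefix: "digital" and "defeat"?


Word 1: "digital"
Word 2: "defeat"
Comparing from start:
  Pos 0: 'd' == 'd'
  Pos 1: 'i' != 'e' (stop)
LCP = "d" (length 1)


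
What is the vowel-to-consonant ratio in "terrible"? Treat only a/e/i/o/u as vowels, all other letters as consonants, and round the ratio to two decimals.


Word: "terrible"
Vowels (a,e,i,o,u): 3
Consonants: 5
Ratio = 3/5
= 0.60


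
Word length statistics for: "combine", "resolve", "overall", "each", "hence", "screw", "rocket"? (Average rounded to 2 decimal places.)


Lengths: "combine"=7, "resolve"=7, "overall"=7, "each"=4, "hence"=5, "screw"=5, "rocket"=6
Sum = 41, Count = 7
Average = 41/7 = 5.86
= avg=5.86, min=4, max=7


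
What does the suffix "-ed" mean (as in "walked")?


Suffix: -ed
Example: walked = walk + -ed
Meaning = past tense


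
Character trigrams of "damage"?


Word: "damage" (length 6)
Number of trigrams = 6 - 3 + 1 = 4
  Position 0: "dam"
  Position 1: "ama"
  Position 2: "mag"
  Position 3: "age"
Trigrams = "dam", "ama", "mag", "age"


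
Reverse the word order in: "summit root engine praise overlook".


Original: "summit root engine praise overlook"
Words (1..n): summit | root | engine | praise | overlook
Reversed (n..1): overlook | praise | engine | root | summit
Result = "overlook praise engine root summit"


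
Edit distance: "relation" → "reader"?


Word 1: "relation" (length 8)
Word 2: "reader" (length 6)
One optimal edit sequence (insert/delete/substitute each cost 1):
  1. keep 'r'
  2. keep 'e'
  3. delete 'l'  (+1)
  4. keep 'a'
  5. delete 't'  (+1)
  6. substitute 'i' -> 'd'  (+1)
  7. substitute 'o' -> 'e'  (+1)
  8. substitute 'n' -> 'r'  (+1)
Total edit operations: 5
Edit distance = 5


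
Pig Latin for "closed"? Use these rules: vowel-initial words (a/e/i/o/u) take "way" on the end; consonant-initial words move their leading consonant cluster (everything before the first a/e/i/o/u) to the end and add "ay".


Word: "closed"
Starts with consonant(s) → move to end, add 'ay'
Consonant cluster: "cl"
Pig Latin = "osedclay"


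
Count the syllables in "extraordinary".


Word: "extraordinary"
Syllable breakdown: ex-traor-di-nar-y
Counting: 5 parts
= 5 syllables


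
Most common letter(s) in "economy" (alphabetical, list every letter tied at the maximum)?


Word: "economy"
Letter counts:
  'c': 1
  'e': 1
  'm': 1
  'n': 1
  'o': 2
  'y': 1
Maximum count = 2
Most frequent = 'o' (2 times each)


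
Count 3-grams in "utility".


Word: "utility" (length 7)
Number of 3-grams = length - 3 + 1 = 7 - 3 + 1
= 5


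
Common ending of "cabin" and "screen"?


Word 1: "cabin"
Word 2: "screen"
Comparing from end:
  Pos -1: 'n' == 'n'
  Pos -2: 'i' != 'e' (stop)
LCS = "n" (length 1)


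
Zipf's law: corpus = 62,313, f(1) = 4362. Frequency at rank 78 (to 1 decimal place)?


Zipf's law: f(r) = f(1) / r
f(1) = 4362
f(78) = 4362 / 78
= 55.9 occurrences


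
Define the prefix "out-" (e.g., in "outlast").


Prefix: out-
As in: outlast -> out- + last
Meaning = surpass


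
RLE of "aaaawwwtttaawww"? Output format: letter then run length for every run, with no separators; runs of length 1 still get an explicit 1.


String: "aaaawwwtttaawww"
Scanning for consecutive runs:
  'a' x 4
  'w' x 3
  't' x 3
  'a' x 2
  'w' x 3
RLE = "a4w3t3a2w3"


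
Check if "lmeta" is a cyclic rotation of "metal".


Word: "metal", Candidate: "lmeta"
Method: check if candidate is substring of word+word
"metalmetal" contains "lmeta"? Yes
Is rotation = Yes


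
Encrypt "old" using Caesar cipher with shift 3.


Word: "old"
Shift: 3
Each letter → (letter + shift) mod 26:
  'o' (14) + 3 = 17 → 'r'
  'l' (11) + 3 = 14 → 'o'
  'd' (3) + 3 = 6 → 'g'
Result = "rog"


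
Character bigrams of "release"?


Word: "release" (length 7)
Number of bigrams = 7 - 2 + 1 = 6
  Position 0: "re"
  Position 1: "el"
  Position 2: "le"
  Position 3: "ea"
  Position 4: "as"
  Position 5: "se"
Bigrams = "re", "el", "le", "ea", "as", "se"


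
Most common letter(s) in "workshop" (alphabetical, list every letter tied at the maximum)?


Word: "workshop"
Letter counts:
  'h': 1
  'k': 1
  'o': 2
  'p': 1
  'r': 1
  's': 1
  'w': 1
Maximum count = 2
Most frequent = 'o' (2 times each)


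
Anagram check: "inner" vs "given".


Word 1: "inner" → sorted: einnr
Word 2: "given" → sorted: eginv
Same letters? einnr != eginv
Anagram = No


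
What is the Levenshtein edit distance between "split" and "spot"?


Word 1: "split" (length 5)
Word 2: "spot" (length 4)
One optimal edit sequence (insert/delete/substitute each cost 1):
  1. keep 's'
  2. keep 'p'
  3. delete 'l'  (+1)
  4. substitute 'i' -> 'o'  (+1)
  5. keep 't'
Total edit operations: 2
Edit distance = 2


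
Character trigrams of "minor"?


Word: "minor" (length 5)
Number of trigrams = 5 - 3 + 1 = 3
  Position 0: "min"
  Position 1: "ino"
  Position 2: "nor"
Trigrams = "min", "ino", "nor"


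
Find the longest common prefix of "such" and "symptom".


Word 1: "such"
Word 2: "symptom"
Comparing from start:
  Pos 0: 's' == 's'
  Pos 1: 'u' != 'y' (stop)
LCP = "s" (length 1)


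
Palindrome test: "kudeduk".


Word: "kudeduk"
Reversed: "kudeduk"
Forward == Backward? kudeduk == kudeduk
Palindrome = Yes


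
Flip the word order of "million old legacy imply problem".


Original: "million old legacy imply problem"
Words (1..n): million | old | legacy | imply | problem
Reversed (n..1): problem | imply | legacy | old | million
Result = "problem imply legacy old million"


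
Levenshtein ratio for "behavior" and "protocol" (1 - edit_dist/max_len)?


Word 1: "behavior" (length 8)
Word 2: "protocol" (length 8)
One optimal edit sequence:
  1. substitute 'b' -> 'p'  (+1)
  2. substitute 'e' -> 'r'  (+1)
  3. substitute 'h' -> 'o'  (+1)
  4. substitute 'a' -> 't'  (+1)
  5. substitute 'v' -> 'o'  (+1)
  6. substitute 'i' -> 'c'  (+1)
  7. keep 'o'
  8. substitute 'r' -> 'l'  (+1)
Edit distance = 7
Max length = max(8, 8) = 8
Similarity = 1 - 7/8
= 0.1250


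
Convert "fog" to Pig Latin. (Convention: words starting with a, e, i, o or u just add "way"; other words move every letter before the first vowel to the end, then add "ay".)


Word: "fog"
Starts with consonant(s) → move to end, add 'ay'
Consonant cluster: "f"
Pig Latin = "ogfay"


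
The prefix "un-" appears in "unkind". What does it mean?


Prefix: un-
Example: unkind (un- + kind)
Meaning = not / reverse


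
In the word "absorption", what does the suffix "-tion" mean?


Suffix: -tion
As in: absorption -> absorb + -tion, with a spelling change
Meaning = act or process


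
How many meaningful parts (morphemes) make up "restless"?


Word: "restless"
Morphemes: rest / -less
Each morpheme carries meaning
= 2 morphemes


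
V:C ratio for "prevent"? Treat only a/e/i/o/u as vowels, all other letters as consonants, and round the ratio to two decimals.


Word: "prevent"
Vowels (a,e,i,o,u): 2
Consonants: 5
Ratio = 2/5
= 0.40


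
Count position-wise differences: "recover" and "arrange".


Comparing character by character (same length = 7):
  Pos 0: 'r' vs 'a' !=
  Pos 1: 'e' vs 'r' !=
  Pos 2: 'c' vs 'r' !=
  Pos 3: 'o' vs 'a' !=
  Pos 4: 'v' vs 'n' !=
  Pos 5: 'e' vs 'g' !=
  Pos 6: 'r' vs 'e' !=
Hamming distance = 7


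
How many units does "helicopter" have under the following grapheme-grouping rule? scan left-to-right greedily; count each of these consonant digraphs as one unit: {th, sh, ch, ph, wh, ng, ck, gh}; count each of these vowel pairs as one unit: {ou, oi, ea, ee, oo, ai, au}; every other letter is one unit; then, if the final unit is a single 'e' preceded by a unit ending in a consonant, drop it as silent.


Word: "helicopter" (10 letters)
Left-to-right scan:
  (1) 'h' (letter)
  (2) 'e' (letter)
  (3) 'l' (letter)
  (4) 'i' (letter)
  (5) 'c' (letter)
  (6) 'o' (letter)
  (7) 'p' (letter)
  (8) 't' (letter)
  (9) 'e' (letter)
  (10) 'r' (letter)
Units from scan: 10
Sound units = 10 units


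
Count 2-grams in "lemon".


Word: "lemon" (length 5)
Number of 2-grams = length - 2 + 1 = 5 - 2 + 1
= 4


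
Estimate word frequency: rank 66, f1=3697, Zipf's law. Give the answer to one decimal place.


Zipf's law: f(r) = f(1) / r
f(1) = 3697
f(66) = 3697 / 66
= 56.0 occurrences


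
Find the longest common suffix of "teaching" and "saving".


Word 1: "teaching"
Word 2: "saving"
Comparing from end:
  Pos -1: 'g' == 'g'
  Pos -2: 'n' == 'n'
  Pos -3: 'i' == 'i'
  Pos -4: 'h' != 'v' (stop)
LCS = "ing" (length 3)


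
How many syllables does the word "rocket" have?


Word: "rocket"
Syllable breakdown: rock | et
Counting: 2 parts
= 2 syllables


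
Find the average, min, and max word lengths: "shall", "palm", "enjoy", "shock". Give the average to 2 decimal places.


Lengths: "shall"=5, "palm"=4, "enjoy"=5, "shock"=5
Sum = 19, Count = 4
Average = 19/4 = 4.75
= avg=4.75, min=4, max=5


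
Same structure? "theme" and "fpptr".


Pattern of "theme": [0, 1, 2, 3, 2]
Pattern of "fpptr": [0, 1, 1, 2, 3]
Patterns do not match
Same pattern = No


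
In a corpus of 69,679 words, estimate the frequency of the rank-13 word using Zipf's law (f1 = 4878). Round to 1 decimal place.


Zipf's law: f(r) = f(1) / r
f(1) = 4878
f(13) = 4878 / 13
= 375.2 occurrences


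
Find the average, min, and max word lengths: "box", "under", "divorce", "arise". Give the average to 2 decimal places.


Lengths: "box"=3, "under"=5, "divorce"=7, "arise"=5
Sum = 20, Count = 4
Average = 20/4 = 5.00
= avg=5.00, min=3, max=7


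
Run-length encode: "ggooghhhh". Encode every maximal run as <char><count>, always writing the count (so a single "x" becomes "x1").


String: "ggooghhhh"
Scanning for consecutive runs:
  'g' x 2
  'o' x 2
  'g' x 1
  'h' x 4
RLE = "g2o2g1h4"


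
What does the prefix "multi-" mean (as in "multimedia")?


Prefix: multi-
As in: multimedia -> multi- + media
Meaning = many


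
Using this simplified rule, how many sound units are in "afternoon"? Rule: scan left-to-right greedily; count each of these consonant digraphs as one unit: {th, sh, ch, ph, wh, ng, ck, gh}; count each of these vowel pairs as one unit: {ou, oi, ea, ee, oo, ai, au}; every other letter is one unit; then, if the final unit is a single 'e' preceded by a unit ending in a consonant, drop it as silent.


Word: "afternoon" (9 letters)
Left-to-right scan:
  [1] 'a' (letter)
  [2] 'f' (letter)
  [3] 't' (letter)
  [4] 'e' (letter)
  [5] 'r' (letter)
  [6] 'n' (letter)
  [7] 'oo' (vowel-pair)
  [8] 'n' (letter)
Units from scan: 8
Sound units = 8 units


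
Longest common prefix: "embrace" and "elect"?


Word 1: "embrace"
Word 2: "elect"
Comparing from start:
  Pos 0: 'e' == 'e'
  Pos 1: 'm' != 'l' (stop)
LCP = "e" (length 1)


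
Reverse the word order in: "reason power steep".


Original: "reason power steep"
Words (1..n): reason | power | steep
Reversed (n..1): steep | power | reason
Result = "steep power reason"


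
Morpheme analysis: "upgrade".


Word: "upgrade"
Morphemes: up- + grade
Each morpheme carries meaning
= 2 morphemes


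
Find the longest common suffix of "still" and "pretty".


Word 1: "still"
Word 2: "pretty"
Comparing from end:
  Pos -1: 'l' != 'y' (stop)
LCS = "" (length 0)


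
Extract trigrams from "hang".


Word: "hang" (length 4)
Number of trigrams = 4 - 3 + 1 = 2
  Position 0: "han"
  Position 1: "ang"
Trigrams = "han", "ang"


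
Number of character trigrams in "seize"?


Word: "seize" (length 5)
Number of 3-grams = length - 3 + 1 = 5 - 3 + 1
= 3


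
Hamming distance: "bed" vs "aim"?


Comparing character by character (same length = 3):
  Pos 0: 'b' vs 'a' !=
  Pos 1: 'e' vs 'i' !=
  Pos 2: 'd' vs 'm' !=
Hamming distance = 3


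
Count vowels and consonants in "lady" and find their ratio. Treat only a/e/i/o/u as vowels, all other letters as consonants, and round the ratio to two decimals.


Word: "lady"
Vowels (a,e,i,o,u): 1
Consonants: 3
Ratio = 1/3
= 0.33


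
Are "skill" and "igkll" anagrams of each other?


Word 1: "skill" → sorted: iklls
Word 2: "igkll" → sorted: gikll
Same letters? iklls != gikll
Anagram = No


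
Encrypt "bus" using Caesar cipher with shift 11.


Word: "bus"
Shift: 11
Each letter → (letter + shift) mod 26:
  'b' (1) + 11 = 12 → 'm'
  'u' (20) + 11 = 5 → 'f'
  's' (18) + 11 = 3 → 'd'
Result = "mfd"


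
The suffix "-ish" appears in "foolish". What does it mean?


Suffix: -ish
As in: foolish -> fool + -ish
Meaning = somewhat / having the qualities of


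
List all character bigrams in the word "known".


Word: "known" (length 5)
Number of bigrams = 5 - 2 + 1 = 4
  Position 0: "kn"
  Position 1: "no"
  Position 2: "ow"
  Position 3: "wn"
Bigrams = "kn", "no", "ow", "wn"


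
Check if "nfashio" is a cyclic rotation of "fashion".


Word: "fashion", Candidate: "nfashio"
Method: check if candidate is substring of word+word
"fashionfashion" contains "nfashio"? Yes
Is rotation = Yes


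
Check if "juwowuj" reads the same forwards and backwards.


Word: "juwowuj"
Reversed: "juwowuj"
Forward == Backward? juwowuj == juwowuj
Palindrome = Yes


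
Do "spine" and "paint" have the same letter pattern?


Pattern of "spine": [0, 1, 2, 3, 4]
Pattern of "paint": [0, 1, 2, 3, 4]
Patterns match
Same pattern = Yes


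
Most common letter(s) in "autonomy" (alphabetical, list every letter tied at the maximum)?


Word: "autonomy"
Letter counts:
  'a': 1
  'm': 1
  'n': 1
  'o': 2
  't': 1
  'u': 1
  'y': 1
Maximum count = 2
Most frequent = 'o' (2 times each)


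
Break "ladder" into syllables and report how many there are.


Word: "ladder"
Syllable breakdown: lad · der
Counting: 2 parts
= 2 syllables


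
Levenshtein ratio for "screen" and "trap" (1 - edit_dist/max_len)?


Word 1: "screen" (length 6)
Word 2: "trap" (length 4)
One optimal edit sequence:
  1. delete 's'  (+1)
  2. substitute 'c' -> 't'  (+1)
  3. keep 'r'
  4. delete 'e'  (+1)
  5. substitute 'e' -> 'a'  (+1)
  6. substitute 'n' -> 'p'  (+1)
Edit distance = 5
Max length = max(6, 4) = 6
Similarity = 1 - 5/6
= 0.1667


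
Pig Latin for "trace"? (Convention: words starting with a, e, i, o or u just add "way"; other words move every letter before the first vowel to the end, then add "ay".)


Word: "trace"
Starts with consonant(s) → move to end, add 'ay'
Consonant cluster: "tr"
Pig Latin = "acetray"


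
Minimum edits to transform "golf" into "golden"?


Word 1: "golf" (length 4)
Word 2: "golden" (length 6)
One optimal edit sequence (insert/delete/substitute each cost 1):
  1. keep 'g'
  2. keep 'o'
  3. keep 'l'
  4. insert 'd'  (+1)
  5. insert 'e'  (+1)
  6. substitute 'f' -> 'n'  (+1)
Total edit operations: 3
Edit distance = 3


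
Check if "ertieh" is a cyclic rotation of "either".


Word: "either", Candidate: "ertieh"
Method: check if candidate is substring of word+word
"eithereither" contains "ertieh"? No
Is rotation = No


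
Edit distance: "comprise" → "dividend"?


Word 1: "comprise" (length 8)
Word 2: "dividend" (length 8)
One optimal edit sequence (insert/delete/substitute each cost 1):
  1. substitute 'c' -> 'd'  (+1)
  2. substitute 'o' -> 'i'  (+1)
  3. substitute 'm' -> 'v'  (+1)
  4. substitute 'p' -> 'i'  (+1)
  5. substitute 'r' -> 'd'  (+1)
  6. substitute 'i' -> 'e'  (+1)
  7. substitute 's' -> 'n'  (+1)
  8. substitute 'e' -> 'd'  (+1)
Total edit operations: 8
Edit distance = 8


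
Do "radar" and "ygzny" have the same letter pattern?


Pattern of "radar": [0, 1, 2, 1, 0]
Pattern of "ygzny": [0, 1, 2, 3, 0]
Patterns do not match
Same pattern = No


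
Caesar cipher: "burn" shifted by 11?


Word: "burn"
Shift: 11
Each letter → (letter + shift) mod 26:
  'b' (1) + 11 = 12 → 'm'
  'u' (20) + 11 = 5 → 'f'
  'r' (17) + 11 = 2 → 'c'
  'n' (13) + 11 = 24 → 'y'
Result = "mfcy"


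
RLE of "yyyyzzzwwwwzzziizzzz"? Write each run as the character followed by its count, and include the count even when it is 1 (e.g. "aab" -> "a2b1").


String: "yyyyzzzwwwwzzziizzzz"
Scanning for consecutive runs:
  'y' x 4
  'z' x 3
  'w' x 4
  'z' x 3
  'i' x 2
  'z' x 4
RLE = "y4z3w4z3i2z4"


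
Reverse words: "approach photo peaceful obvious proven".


Original: "approach photo peaceful obvious proven"
Words (1..n): approach | photo | peaceful | obvious | proven
Reversed (n..1): proven | obvious | peaceful | photo | approach
Result = "proven obvious peaceful photo approach"


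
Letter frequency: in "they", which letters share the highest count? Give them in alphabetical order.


Word: "they"
Letter counts:
  'e': 1
  'h': 1
  't': 1
  'y': 1
Maximum count = 1
Most frequent = 'e', 'h', 't', 'y' (1 time each)


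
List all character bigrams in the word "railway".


Word: "railway" (length 7)
Number of bigrams = 7 - 2 + 1 = 6
  Position 0: "ra"
  Position 1: "ai"
  Position 2: "il"
  Position 3: "lw"
  Position 4: "wa"
  Position 5: "ay"
Bigrams = "ra", "ai", "il", "lw", "wa", "ay"


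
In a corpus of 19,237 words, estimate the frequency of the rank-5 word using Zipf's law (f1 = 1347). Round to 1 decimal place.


Zipf's law: f(r) = f(1) / r
f(1) = 1347
f(5) = 1347 / 5
= 269.4 occurrences


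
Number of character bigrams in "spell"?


Word: "spell" (length 5)
Number of 2-grams = length - 2 + 1 = 5 - 2 + 1
= 4


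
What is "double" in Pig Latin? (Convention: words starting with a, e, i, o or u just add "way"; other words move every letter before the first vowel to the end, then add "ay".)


Word: "double"
Starts with consonant(s) → move to end, add 'ay'
Consonant cluster: "d"
Pig Latin = "oubleday"


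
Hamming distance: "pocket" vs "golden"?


Comparing character by character (same length = 6):
  Pos 0: 'p' vs 'g' !=
  Pos 1: 'o' vs 'o' =
  Pos 2: 'c' vs 'l' !=
  Pos 3: 'k' vs 'd' !=
  Pos 4: 'e' vs 'e' =
  Pos 5: 't' vs 'n' !=
Hamming distance = 4


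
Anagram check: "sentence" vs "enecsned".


Word 1: "sentence" → sorted: ceeennst
Word 2: "enecsned" → sorted: cdeeenns
Same letters? ceeennst != cdeeenns
Anagram = No


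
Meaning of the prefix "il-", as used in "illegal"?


Prefix: il-
Example: illegal (il- + legal)
Meaning = not


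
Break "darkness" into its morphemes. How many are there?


Word: "darkness"
Morphemes: dark | -ness
Each morpheme carries meaning
= 2 morphemes


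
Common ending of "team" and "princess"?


Word 1: "team"
Word 2: "princess"
Comparing from end:
  Pos -1: 'm' != 's' (stop)
LCS = "" (length 0)


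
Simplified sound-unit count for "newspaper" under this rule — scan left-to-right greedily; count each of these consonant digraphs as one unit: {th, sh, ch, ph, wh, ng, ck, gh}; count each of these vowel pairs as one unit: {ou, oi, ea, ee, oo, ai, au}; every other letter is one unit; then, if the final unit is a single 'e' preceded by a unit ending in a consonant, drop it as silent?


Word: "newspaper" (9 letters)
Left-to-right scan:
  (1) 'n' (letter)
  (2) 'e' (letter)
  (3) 'w' (letter)
  (4) 's' (letter)
  (5) 'p' (letter)
  (6) 'a' (letter)
  (7) 'p' (letter)
  (8) 'e' (letter)
  (9) 'r' (letter)
Units from scan: 9
Sound units = 9 units


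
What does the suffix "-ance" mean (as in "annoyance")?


Suffix: -ance
As in: annoyance -> annoy + -ance
Meaning = state of


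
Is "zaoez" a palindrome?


Word: "zaoez"
Reversed: "zeoaz"
Forward == Backward? zaoez != zeoaz
Palindrome = No


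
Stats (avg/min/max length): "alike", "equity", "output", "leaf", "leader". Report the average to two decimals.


Lengths: "alike"=5, "equity"=6, "output"=6, "leaf"=4, "leader"=6
Sum = 27, Count = 5
Average = 27/5 = 5.40
= avg=5.40, min=4, max=6


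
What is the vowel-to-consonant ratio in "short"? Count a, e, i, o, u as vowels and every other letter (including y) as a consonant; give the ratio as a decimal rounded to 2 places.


Word: "short"
Vowels (a,e,i,o,u): 1
Consonants: 4
Ratio = 1/4
= 0.25


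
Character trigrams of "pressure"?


Word: "pressure" (length 8)
Number of trigrams = 8 - 3 + 1 = 6
  Position 0: "pre"
  Position 1: "res"
  Position 2: "ess"
  Position 3: "ssu"
  Position 4: "sur"
  Position 5: "ure"
Trigrams = "pre", "res", "ess", "ssu", "sur", "ure"


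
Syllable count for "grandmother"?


Word: "grandmother"
Syllable breakdown: grand | moth | er
Counting: 3 parts
= 3 syllables


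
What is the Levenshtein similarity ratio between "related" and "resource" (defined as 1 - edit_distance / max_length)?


Word 1: "related" (length 7)
Word 2: "resource" (length 8)
One optimal edit sequence:
  1. keep 'r'
  2. keep 'e'
  3. insert 's'  (+1)
  4. substitute 'l' -> 'o'  (+1)
  5. substitute 'a' -> 'u'  (+1)
  6. substitute 't' -> 'r'  (+1)
  7. substitute 'e' -> 'c'  (+1)
  8. substitute 'd' -> 'e'  (+1)
Edit distance = 6
Max length = max(7, 8) = 8
Similarity = 1 - 6/8
= 0.2500
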